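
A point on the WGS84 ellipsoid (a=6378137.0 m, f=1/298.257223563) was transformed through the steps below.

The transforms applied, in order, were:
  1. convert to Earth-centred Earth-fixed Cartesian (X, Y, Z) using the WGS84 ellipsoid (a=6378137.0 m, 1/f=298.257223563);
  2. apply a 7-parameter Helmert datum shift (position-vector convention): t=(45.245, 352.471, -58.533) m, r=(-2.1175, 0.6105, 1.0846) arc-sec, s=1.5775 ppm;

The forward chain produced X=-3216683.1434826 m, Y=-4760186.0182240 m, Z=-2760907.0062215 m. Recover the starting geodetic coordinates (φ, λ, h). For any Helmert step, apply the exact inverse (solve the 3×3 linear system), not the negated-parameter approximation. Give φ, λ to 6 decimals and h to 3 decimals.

start: X=-3216683.1435, Y=-4760186.0182, Z=-2760907.0062 m
→ Helmert⁻¹: X=-3216740.1744, Y=-4760485.7217, Z=-2760902.5097
→ geod (Bowring, a=6378137.000): φ=-25.81675600°, λ=-124.04755500°, h=232.2910 m

φ=-25.816756°, λ=-124.047555°, h=232.291 m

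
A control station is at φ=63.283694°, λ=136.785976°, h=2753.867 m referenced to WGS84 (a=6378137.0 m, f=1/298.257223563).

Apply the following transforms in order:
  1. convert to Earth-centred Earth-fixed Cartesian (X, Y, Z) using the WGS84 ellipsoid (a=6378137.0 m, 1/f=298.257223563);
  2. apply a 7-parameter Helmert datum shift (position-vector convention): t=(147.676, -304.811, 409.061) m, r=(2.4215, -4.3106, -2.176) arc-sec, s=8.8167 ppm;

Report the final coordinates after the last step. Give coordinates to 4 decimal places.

start: φ=63.283694°, λ=136.785976°, h=2753.867 m
→ ECEF (a=6378137.000, f=1/298.257223563): X=-2096298.9339, Y=1969521.5241, Z=5676724.1109
→ Helmert 7p (PV): X=-2096267.5979, Y=1969189.5490, Z=5677162.5342

X=-2096267.5979 m, Y=1969189.5490 m, Z=5677162.5342 m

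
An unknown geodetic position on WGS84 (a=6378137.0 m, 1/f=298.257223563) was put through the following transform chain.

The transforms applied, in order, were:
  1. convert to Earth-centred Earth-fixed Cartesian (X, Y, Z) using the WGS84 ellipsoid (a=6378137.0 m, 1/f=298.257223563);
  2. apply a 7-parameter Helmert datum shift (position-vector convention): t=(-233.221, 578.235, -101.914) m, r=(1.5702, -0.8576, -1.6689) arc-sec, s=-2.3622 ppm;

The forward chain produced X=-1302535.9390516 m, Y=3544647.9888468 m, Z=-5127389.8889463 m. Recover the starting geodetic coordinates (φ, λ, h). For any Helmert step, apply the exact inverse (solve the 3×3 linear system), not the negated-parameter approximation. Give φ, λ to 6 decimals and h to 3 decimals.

start: X=-1302535.9391, Y=3544647.9888, Z=-5127389.8889 m
→ Helmert⁻¹: X=-1302355.7875, Y=3544028.5563, Z=-5127321.6508
→ geod (Bowring, a=6378137.000): φ=-53.81563300°, λ=110.17731600°, h=3303.4010 m

φ=-53.815633°, λ=110.177316°, h=3303.401 m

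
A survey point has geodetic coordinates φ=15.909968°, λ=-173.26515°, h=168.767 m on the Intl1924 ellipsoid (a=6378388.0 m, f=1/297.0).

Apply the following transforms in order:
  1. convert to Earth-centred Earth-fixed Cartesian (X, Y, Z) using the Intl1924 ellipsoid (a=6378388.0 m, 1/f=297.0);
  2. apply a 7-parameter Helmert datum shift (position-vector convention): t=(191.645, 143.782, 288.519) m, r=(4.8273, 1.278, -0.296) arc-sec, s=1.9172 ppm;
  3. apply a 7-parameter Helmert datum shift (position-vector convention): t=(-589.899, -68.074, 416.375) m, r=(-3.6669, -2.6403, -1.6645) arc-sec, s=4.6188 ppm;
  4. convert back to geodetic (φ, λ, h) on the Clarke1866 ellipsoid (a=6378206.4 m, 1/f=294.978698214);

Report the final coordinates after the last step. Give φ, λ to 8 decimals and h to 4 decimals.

start: φ=15.909968°, λ=-173.265150°, h=168.767 m
→ ECEF (a=6378388.000, f=1/297.0): X=-6093427.5557, Y=-719570.9500, Z=1737216.0063
→ Helmert 7p (PV): X=-6093237.8620, Y=-719460.4600, Z=1737528.7698
→ Helmert 7p (PV): X=-6093883.9517, Y=-719451.7968, Z=1737887.9634
→ geod (Bowring, a=6378206.400): φ=15.91541529°, λ=-173.26675466°, h=968.0230 m

φ=15.91541529°, λ=-173.26675466°, h=968.0230 m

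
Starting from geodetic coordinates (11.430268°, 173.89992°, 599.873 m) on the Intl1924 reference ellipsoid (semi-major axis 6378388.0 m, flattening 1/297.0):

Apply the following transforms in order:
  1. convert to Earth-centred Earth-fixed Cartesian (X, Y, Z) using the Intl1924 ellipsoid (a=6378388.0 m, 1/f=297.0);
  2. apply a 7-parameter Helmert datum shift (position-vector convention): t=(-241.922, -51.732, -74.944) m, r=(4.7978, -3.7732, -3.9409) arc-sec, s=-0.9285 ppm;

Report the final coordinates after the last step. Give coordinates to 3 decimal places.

X=-6218135.448 m, Y=664546.662 m, Z=1255650.655 m

start: φ=11.430268°, λ=173.899920°, h=599.873 m
→ ECEF (a=6378388.000, f=1/297.0): X=-6217889.0228, Y=664509.4234, Z=1255825.0525
→ Helmert 7p (PV): X=-6218135.4482, Y=664546.6625, Z=1255650.6555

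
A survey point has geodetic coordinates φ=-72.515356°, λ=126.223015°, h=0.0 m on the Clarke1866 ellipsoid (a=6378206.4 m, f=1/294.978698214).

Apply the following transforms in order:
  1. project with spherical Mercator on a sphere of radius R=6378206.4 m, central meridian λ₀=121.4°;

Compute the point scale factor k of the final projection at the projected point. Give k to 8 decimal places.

3.32833882

start: φ=-72.515356°, λ=126.223015°, h=0.000 m
→ into merc (λ₀=121.4°): φ=-72.51535600°, λ−λ₀=4.82301500°
scale k = 3.32833882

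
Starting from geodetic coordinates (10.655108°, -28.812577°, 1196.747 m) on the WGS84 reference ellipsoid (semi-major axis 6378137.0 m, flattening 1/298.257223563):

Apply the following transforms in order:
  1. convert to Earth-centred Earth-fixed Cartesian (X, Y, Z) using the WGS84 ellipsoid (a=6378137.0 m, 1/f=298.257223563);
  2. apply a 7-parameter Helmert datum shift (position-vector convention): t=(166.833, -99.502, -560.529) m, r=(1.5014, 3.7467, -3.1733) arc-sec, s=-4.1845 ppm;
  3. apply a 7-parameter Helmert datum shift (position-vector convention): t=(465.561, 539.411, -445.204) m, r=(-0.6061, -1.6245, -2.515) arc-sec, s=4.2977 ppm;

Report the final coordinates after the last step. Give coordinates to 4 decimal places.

start: φ=10.655108°, λ=-28.812577°, h=1196.747 m
→ ECEF (a=6378137.000, f=1/298.257223563): X=5493830.9162, Y=-3021829.7201, Z=1171756.9649
→ Helmert 7p (PV): X=5493949.5551, Y=-3022009.6264, Z=1171069.7445
→ Helmert 7p (PV): X=5494392.6566, Y=-3021546.7503, Z=1170681.7229

X=5494392.6566 m, Y=-3021546.7503 m, Z=1170681.7229 m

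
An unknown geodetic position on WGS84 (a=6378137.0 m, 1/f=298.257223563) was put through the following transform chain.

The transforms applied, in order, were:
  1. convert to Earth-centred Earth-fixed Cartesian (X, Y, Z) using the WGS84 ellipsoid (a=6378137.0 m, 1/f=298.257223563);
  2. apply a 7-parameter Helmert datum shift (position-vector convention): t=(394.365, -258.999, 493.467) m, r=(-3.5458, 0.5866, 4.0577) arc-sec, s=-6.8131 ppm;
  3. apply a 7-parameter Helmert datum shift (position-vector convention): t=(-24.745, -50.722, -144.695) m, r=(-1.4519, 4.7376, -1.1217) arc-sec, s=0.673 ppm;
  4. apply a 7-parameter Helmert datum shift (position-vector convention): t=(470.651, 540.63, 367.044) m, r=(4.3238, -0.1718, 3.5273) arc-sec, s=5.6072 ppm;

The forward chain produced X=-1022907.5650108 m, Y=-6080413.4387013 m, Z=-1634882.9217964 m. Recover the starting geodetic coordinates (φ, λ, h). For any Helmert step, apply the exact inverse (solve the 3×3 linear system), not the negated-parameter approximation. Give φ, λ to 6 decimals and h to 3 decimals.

φ=-14.951716°, λ=-99.558221°, h=2736.331 m

start: X=-1022907.5650, Y=-6080413.4387, Z=-1634882.9218 m
→ Helmert⁻¹: X=-1023477.8287, Y=-6080936.7453, Z=-1635112.4733
→ Helmert⁻¹: X=-1023381.7719, Y=-6080875.9871, Z=-1635032.9869
→ Helmert⁻¹: X=-1023898.0799, Y=-6080610.1563, Z=-1635645.0378
→ geod (Bowring, a=6378137.000): φ=-14.95171600°, λ=-99.55822100°, h=2736.3310 m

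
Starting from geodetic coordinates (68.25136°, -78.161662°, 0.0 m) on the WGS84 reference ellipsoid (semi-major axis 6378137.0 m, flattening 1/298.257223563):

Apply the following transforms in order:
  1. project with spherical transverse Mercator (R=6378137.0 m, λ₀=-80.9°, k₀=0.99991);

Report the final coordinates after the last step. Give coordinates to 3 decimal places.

start: φ=68.251360°, λ=-78.161662°, h=0.000 m
→ tm (R=6378137.0, λ₀=-80.9°): E=112909.0870, N=7599529.5309

E=112909.087 m, N=7599529.531 m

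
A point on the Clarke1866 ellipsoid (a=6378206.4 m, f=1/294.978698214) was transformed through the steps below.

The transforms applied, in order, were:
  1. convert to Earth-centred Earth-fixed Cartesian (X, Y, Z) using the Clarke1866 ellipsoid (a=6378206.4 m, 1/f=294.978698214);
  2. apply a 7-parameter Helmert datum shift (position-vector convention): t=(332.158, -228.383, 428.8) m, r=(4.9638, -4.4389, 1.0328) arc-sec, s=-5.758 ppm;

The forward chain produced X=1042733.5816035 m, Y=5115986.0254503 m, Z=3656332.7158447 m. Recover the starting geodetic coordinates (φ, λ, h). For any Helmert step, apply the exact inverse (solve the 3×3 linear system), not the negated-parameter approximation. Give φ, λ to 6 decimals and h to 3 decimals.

φ=35.180559°, λ=78.482975°, h=2968.019 m

start: X=1042733.5816, Y=5115986.0255, Z=3656332.7158 m
→ Helmert⁻¹: X=1042511.7178, Y=5116326.6248, Z=3655779.4061
→ geod (Bowring, a=6378206.400): φ=35.18055900°, λ=78.48297500°, h=2968.0190 m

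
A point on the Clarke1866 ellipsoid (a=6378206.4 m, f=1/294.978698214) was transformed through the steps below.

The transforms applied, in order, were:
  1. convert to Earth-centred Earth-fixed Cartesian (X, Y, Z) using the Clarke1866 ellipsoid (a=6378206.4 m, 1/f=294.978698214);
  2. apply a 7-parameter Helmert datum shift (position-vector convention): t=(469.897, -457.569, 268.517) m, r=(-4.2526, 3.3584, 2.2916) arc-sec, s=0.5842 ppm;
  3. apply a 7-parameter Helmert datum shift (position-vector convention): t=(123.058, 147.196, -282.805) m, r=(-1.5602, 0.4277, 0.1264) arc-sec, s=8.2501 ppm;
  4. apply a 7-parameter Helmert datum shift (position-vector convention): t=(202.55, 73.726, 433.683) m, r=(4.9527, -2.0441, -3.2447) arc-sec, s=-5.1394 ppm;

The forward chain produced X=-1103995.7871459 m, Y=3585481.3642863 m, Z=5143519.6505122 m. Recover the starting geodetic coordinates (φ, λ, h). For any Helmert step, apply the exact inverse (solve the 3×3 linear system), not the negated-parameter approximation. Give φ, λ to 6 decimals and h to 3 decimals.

φ=54.073148°, λ=107.125486°, h=2178.893 m

start: X=-1103995.7871, Y=3585481.3643, Z=5143519.6505 m
→ Helmert⁻¹: X=-1104209.4473, Y=3585532.1865, Z=5143037.2493
→ Helmert⁻¹: X=-1104331.8623, Y=3585317.1835, Z=5143302.4514
→ Helmert⁻¹: X=-1104845.0167, Y=3585678.8965, Z=5143086.8674
→ geod (Bowring, a=6378206.400): φ=54.07314800°, λ=107.12548600°, h=2178.8930 m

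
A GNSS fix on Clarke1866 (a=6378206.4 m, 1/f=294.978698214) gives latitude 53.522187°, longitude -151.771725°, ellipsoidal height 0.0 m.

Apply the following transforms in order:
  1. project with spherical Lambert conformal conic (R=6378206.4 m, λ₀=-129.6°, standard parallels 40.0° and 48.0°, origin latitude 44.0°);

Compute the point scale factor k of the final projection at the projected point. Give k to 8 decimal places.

1.01221991

start: φ=53.522187°, λ=-151.771725°, h=0.000 m
→ into lcc (λ₀=-129.6°): φ=53.52218700°, λ−λ₀=-22.17172500°
scale k = 1.01221991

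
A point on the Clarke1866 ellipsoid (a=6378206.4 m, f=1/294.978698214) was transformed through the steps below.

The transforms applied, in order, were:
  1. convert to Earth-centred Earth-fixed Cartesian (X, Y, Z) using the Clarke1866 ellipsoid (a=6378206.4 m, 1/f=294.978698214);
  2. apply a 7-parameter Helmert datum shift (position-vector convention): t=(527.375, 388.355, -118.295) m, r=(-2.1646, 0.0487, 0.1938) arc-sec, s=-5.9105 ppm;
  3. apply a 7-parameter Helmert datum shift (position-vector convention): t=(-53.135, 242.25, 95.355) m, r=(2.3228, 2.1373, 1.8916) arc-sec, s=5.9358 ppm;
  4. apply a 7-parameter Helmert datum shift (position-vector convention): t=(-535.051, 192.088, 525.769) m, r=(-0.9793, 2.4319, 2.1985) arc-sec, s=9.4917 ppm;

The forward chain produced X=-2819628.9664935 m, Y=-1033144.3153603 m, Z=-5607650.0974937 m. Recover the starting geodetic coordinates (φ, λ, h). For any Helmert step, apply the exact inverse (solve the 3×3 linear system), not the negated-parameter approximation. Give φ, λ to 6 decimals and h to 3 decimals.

start: X=-2819628.9665, Y=-1033144.3154, Z=-5607650.0975 m
→ Helmert⁻¹: X=-2819012.0497, Y=-1033269.9222, Z=-5608160.7783
→ Helmert⁻¹: X=-2818893.5483, Y=-1033543.3420, Z=-5608240.4142
→ Helmert⁻¹: X=-2819437.2348, Y=-1033876.3054, Z=-5608166.7816
→ geod (Bowring, a=6378206.400): φ=-61.99379900°, λ=-159.86221600°, h=193.8760 m

φ=-61.993799°, λ=-159.862216°, h=193.876 m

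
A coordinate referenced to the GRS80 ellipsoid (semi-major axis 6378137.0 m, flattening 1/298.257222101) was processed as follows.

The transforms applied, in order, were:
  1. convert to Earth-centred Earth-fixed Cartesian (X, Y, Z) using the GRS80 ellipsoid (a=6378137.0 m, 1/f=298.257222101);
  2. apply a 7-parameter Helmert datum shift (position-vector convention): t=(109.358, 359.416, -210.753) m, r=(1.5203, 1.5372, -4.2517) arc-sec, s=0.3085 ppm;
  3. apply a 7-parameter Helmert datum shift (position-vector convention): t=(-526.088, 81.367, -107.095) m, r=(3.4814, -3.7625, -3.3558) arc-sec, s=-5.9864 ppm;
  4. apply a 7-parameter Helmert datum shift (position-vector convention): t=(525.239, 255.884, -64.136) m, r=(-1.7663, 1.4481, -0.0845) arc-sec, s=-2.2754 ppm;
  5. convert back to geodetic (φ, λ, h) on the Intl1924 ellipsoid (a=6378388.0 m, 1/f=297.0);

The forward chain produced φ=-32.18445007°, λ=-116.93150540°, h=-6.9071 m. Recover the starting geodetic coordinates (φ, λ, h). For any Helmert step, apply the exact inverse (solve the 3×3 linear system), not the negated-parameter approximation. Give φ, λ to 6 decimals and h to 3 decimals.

φ=-32.176671°, λ=-116.926915°, h=632.468 m

start: φ=-32.184450°, λ=-116.931505°, h=-6.907 m
→ ECEF (a=6378388.000, f=1/297.0): X=-2447344.1785, Y=-4817411.7789, Z=-3377806.0292
→ Helmert⁻¹: X=-2447849.2995, Y=-4817650.7028, Z=-3377808.0191
→ Helmert⁻¹: X=-2447321.0898, Y=-4817857.7353, Z=-3377595.1854
→ Helmert⁻¹: X=-2447305.2042, Y=-4818291.0041, Z=-3377366.1153
→ geod (Bowring, a=6378137.000): φ=-32.17667100°, λ=-116.92691500°, h=632.4680 m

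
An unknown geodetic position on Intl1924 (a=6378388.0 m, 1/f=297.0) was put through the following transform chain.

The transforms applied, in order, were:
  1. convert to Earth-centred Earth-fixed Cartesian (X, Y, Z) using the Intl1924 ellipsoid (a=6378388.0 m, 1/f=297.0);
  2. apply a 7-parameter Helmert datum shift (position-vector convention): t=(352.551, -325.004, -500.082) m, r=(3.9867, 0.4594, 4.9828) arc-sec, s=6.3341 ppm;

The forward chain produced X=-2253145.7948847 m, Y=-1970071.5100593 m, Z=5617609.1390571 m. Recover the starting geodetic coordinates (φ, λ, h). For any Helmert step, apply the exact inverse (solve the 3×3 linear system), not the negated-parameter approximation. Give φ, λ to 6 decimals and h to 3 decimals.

start: X=-2253145.7949, Y=-1970071.5101, Z=5617609.1391 m
→ Helmert⁻¹: X=-2253544.1644, Y=-1969571.0029, Z=5618106.6844
→ geod (Bowring, a=6378388.000): φ=62.11438400°, λ=-138.84692500°, h=3953.6930 m

φ=62.114384°, λ=-138.846925°, h=3953.693 m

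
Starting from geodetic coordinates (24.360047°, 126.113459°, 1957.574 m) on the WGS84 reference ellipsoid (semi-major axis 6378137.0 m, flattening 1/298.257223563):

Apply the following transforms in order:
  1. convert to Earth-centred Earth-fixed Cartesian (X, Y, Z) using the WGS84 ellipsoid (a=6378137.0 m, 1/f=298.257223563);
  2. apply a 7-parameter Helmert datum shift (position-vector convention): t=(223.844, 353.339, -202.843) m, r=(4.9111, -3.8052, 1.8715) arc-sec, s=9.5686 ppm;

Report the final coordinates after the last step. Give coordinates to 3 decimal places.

start: φ=24.360047°, λ=126.113459°, h=1957.574 m
→ ECEF (a=6378137.000, f=1/298.257223563): X=-3427513.7492, Y=4697976.0529, Z=2615471.0314
→ Helmert 7p (PV): X=-3427413.5792, Y=4698280.9717, Z=2615341.8414

X=-3427413.579 m, Y=4698280.972 m, Z=2615341.841 m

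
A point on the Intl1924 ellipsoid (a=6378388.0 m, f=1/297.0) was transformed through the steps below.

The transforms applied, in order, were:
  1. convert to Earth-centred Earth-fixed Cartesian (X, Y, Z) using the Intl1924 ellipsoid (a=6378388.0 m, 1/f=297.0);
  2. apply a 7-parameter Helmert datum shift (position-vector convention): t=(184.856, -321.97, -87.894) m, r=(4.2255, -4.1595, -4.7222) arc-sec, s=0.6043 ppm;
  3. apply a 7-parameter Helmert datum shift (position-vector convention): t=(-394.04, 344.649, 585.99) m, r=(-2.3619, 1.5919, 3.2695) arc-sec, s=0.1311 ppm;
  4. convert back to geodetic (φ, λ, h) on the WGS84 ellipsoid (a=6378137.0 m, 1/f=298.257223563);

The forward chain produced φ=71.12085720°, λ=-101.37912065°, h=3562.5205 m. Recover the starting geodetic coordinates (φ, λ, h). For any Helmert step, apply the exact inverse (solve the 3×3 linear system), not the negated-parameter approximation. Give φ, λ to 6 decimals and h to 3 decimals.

φ=71.120722°, λ=-101.371186°, h=2911.302 m

start: φ=71.120857°, λ=-101.379121°, h=3562.521 m
→ ECEF (a=6378137.000, f=1/298.257223563): X=-408639.7323, Y=-2030445.7580, Z=6016029.3606
→ Helmert⁻¹: X=-408324.2553, Y=-2030852.5499, Z=6015416.1758
→ Helmert⁻¹: X=-408341.0718, Y=-2030415.4680, Z=6015550.2638
→ geod (Bowring, a=6378388.000): φ=71.12072200°, λ=-101.37118600°, h=2911.3020 m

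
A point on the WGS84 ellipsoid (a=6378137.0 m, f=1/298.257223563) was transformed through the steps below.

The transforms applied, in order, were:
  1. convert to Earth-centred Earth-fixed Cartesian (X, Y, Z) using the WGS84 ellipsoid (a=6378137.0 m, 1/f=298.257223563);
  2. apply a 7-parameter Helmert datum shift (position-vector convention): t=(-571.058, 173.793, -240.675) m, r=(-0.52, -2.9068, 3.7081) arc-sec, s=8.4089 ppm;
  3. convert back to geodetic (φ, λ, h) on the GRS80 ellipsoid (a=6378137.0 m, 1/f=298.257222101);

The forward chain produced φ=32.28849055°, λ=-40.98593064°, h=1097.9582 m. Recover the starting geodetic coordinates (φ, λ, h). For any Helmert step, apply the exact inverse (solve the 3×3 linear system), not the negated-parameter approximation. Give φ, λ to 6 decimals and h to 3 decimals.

φ=32.286995°, λ=-40.984114°, h=1633.472 m

start: φ=32.288491°, λ=-40.985931°, h=1097.958 m
→ ECEF (a=6378137.000, f=1/298.257222101): X=4074765.9717, Y=-3540383.7058, Z=3388104.6550
→ Helmert⁻¹: X=4075286.8591, Y=-3540609.5317, Z=3388250.4808
→ geod (Bowring, a=6378137.000): φ=32.28699500°, λ=-40.98411400°, h=1633.4720 m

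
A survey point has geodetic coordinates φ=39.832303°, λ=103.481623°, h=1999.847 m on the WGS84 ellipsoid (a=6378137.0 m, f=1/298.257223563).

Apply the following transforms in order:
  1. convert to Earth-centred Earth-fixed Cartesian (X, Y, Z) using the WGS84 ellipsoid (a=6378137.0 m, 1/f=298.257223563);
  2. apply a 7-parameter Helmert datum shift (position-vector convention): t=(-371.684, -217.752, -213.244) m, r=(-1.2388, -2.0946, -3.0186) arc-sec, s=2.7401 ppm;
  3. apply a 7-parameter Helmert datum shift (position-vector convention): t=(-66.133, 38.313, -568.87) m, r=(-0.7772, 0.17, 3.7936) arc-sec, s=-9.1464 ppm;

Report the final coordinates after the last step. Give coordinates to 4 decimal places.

start: φ=39.832303°, λ=103.481623°, h=1999.847 m
→ ECEF (a=6378137.000, f=1/298.257223563): X=-1143797.3744, Y=4770999.7366, Z=4064985.3904
→ Helmert 7p (PV): X=-1144143.6504, Y=4770836.2105, Z=4064743.0156
→ Helmert 7p (PV): X=-1144283.7124, Y=4770825.1605, Z=4064119.9345

X=-1144283.7124 m, Y=4770825.1605 m, Z=4064119.9345 m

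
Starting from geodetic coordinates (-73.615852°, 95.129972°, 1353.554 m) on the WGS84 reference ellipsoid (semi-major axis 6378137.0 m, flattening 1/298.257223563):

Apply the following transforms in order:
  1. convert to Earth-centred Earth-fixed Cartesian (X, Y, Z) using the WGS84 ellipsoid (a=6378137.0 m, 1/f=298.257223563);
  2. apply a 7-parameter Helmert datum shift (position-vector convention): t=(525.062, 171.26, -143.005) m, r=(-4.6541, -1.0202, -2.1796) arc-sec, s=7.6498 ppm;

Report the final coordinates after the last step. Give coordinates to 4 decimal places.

X=-160827.9287 m, Y=1797888.7586 m, Z=-6098512.7567 m

start: φ=-73.615852°, λ=95.129972°, h=1353.554 m
→ ECEF (a=6378137.000, f=1/298.257223563): X=-161400.9167, Y=1797839.6408, Z=-6098281.7365
→ Helmert 7p (PV): X=-160827.9287, Y=1797888.7586, Z=-6098512.7567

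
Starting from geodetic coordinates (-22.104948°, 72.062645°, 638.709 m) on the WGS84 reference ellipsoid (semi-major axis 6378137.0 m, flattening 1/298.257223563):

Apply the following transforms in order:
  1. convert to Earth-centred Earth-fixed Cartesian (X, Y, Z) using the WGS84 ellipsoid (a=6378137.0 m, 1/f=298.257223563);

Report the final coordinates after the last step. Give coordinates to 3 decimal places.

start: φ=-22.104948°, λ=72.062645°, h=638.709 m
→ ECEF (a=6378137.000, f=1/298.257223563): X=1820979.6714, Y=5625319.4701, Z=-2385424.0503

X=1820979.671 m, Y=5625319.470 m, Z=-2385424.050 m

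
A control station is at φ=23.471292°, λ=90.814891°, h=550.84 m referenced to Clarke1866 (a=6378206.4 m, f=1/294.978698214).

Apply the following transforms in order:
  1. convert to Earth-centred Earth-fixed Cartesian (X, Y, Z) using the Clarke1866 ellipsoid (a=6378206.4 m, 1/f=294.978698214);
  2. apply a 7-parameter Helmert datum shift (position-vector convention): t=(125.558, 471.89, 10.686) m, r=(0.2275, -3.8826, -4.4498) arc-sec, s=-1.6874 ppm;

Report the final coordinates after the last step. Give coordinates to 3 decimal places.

X=-83053.154 m, Y=5853989.716 m, Z=2524764.316 m

start: φ=23.471292°, λ=90.814891°, h=550.840 m
→ ECEF (a=6378206.400, f=1/294.978698214): X=-83257.6071, Y=5853528.6913, Z=2524753.0018
→ Helmert 7p (PV): X=-83053.1536, Y=5853989.7155, Z=2524764.3165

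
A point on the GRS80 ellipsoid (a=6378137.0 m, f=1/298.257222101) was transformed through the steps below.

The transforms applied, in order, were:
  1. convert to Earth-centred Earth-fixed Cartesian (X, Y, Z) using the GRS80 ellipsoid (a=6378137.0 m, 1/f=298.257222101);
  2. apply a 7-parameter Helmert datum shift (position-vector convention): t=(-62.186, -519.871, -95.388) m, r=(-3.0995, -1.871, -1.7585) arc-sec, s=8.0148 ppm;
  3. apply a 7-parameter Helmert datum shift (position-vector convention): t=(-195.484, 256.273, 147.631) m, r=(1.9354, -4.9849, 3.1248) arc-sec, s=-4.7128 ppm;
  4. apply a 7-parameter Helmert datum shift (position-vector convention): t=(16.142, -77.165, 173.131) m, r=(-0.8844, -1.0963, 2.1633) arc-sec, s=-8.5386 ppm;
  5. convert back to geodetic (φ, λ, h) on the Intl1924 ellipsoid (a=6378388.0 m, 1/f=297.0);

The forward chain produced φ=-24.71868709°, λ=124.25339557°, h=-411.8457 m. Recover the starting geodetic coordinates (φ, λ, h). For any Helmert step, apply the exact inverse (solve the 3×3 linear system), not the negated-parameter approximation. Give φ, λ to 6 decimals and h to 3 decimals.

start: φ=-24.718687°, λ=124.253396°, h=-411.846 m
→ ECEF (a=6378388.000, f=1/297.0): X=-3262854.2475, Y=4791532.8903, Z=-2650663.7222
→ Helmert⁻¹: X=-3262862.0840, Y=4791696.5560, Z=-2650821.6004
→ Helmert⁻¹: X=-3262673.4547, Y=4791487.4179, Z=-2650947.8333
→ Helmert⁻¹: X=-3262650.0179, Y=4791980.8986, Z=-2650729.5962
→ geod (Bowring, a=6378137.000): φ=-24.71763800°, λ=124.24923500°, h=82.7380 m

φ=-24.717638°, λ=124.249235°, h=82.738 m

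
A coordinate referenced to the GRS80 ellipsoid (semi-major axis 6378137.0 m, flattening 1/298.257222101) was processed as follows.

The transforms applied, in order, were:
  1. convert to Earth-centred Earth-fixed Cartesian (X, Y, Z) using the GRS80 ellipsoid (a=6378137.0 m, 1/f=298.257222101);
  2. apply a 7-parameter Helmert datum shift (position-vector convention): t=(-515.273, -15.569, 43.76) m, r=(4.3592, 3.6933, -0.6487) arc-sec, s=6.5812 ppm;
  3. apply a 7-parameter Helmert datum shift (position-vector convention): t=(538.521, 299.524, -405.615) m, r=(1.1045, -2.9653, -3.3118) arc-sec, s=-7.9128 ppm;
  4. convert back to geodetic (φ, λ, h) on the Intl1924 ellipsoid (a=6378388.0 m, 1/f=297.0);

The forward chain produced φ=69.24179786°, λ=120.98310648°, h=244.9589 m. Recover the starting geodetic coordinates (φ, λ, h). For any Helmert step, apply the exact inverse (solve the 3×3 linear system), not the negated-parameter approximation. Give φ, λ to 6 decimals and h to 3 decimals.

start: φ=69.241798°, λ=120.983106°, h=244.959 m
→ ECEF (a=6378388.000, f=1/297.0): X=-1167234.5770, Y=1943902.6041, Z=5941953.4877
→ Helmert⁻¹: X=-1167728.1163, Y=1943631.5306, Z=5942412.5036
→ Helmert⁻¹: X=-1167317.6748, Y=1943756.2209, Z=5942267.6550
→ geod (Bowring, a=6378137.000): φ=69.24294500°, λ=120.98681100°, h=680.5600 m

φ=69.242945°, λ=120.986811°, h=680.560 m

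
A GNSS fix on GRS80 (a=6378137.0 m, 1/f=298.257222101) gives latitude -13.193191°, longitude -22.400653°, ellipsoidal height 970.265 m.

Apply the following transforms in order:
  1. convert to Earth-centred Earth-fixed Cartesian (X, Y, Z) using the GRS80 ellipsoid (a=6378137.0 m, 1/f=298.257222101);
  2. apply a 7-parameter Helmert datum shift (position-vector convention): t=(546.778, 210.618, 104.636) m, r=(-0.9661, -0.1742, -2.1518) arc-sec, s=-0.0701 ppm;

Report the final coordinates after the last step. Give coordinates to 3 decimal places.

X=5743609.778 m, Y=-2367062.072 m, Z=-1446323.023 m

start: φ=-13.193191°, λ=-22.400653°, h=970.265 m
→ ECEF (a=6378137.000, f=1/298.257222101): X=5743086.8766, Y=-2367206.1682, Z=-1446443.6980
→ Helmert 7p (PV): X=5743609.7784, Y=-2367062.0723, Z=-1446323.0228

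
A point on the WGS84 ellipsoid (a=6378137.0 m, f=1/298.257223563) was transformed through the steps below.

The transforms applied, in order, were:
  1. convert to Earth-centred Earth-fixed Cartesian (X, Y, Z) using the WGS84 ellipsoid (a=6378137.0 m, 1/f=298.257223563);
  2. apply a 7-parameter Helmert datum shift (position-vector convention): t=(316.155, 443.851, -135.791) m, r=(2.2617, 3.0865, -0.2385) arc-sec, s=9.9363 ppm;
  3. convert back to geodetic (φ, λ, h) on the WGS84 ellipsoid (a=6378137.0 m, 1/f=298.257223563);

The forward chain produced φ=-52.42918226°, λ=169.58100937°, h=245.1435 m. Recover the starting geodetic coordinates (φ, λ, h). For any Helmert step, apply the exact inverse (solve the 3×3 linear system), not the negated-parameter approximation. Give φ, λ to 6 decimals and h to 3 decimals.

φ=-52.427752°, λ=169.588931°, h=215.292 m

start: φ=-52.429182°, λ=169.581009°, h=245.144 m
→ ECEF (a=6378137.000, f=1/298.257223563): X=-3833106.7238, Y=704820.0858, Z=-5032257.7848
→ Helmert⁻¹: X=-3833310.3037, Y=704309.6261, Z=-5032137.0772
→ geod (Bowring, a=6378137.000): φ=-52.42775200°, λ=169.58893100°, h=215.2920 m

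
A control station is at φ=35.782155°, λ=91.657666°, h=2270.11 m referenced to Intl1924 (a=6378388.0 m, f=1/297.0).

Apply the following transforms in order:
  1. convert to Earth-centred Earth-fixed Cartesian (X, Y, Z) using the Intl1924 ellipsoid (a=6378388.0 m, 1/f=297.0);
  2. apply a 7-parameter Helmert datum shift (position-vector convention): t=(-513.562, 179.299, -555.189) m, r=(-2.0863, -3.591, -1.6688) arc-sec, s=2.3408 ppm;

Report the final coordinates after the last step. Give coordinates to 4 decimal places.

start: φ=35.782155°, λ=91.657666°, h=2270.110 m
→ ECEF (a=6378388.000, f=1/297.0): X=-149910.2437, Y=5180071.0253, Z=3709995.2592
→ Helmert 7p (PV): X=-150446.8367, Y=5180301.1881, Z=3709393.7499

X=-150446.8367 m, Y=5180301.1881 m, Z=3709393.7499 m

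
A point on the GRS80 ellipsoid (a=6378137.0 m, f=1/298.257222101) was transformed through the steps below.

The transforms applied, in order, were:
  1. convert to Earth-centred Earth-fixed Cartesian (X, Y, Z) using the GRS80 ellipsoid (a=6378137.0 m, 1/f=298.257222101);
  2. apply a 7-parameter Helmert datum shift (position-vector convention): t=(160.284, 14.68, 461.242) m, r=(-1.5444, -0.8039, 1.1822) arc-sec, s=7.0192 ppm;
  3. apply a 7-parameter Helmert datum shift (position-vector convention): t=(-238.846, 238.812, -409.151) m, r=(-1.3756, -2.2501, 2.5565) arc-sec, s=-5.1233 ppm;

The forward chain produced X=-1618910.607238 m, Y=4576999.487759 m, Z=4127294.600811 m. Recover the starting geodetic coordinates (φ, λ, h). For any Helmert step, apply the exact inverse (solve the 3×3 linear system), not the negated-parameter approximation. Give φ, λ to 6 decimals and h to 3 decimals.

φ=40.561177°, λ=109.477610°, h=2768.396 m

start: X=-1618910.6072, Y=4576999.4878, Z=4127294.6008 m
→ Helmert⁻¹: X=-1618578.2994, Y=4576776.6566, Z=4127773.0791
→ Helmert⁻¹: X=-1618684.9041, Y=4576708.2258, Z=4127323.4435
→ geod (Bowring, a=6378137.000): φ=40.56117700°, λ=109.47761000°, h=2768.3960 m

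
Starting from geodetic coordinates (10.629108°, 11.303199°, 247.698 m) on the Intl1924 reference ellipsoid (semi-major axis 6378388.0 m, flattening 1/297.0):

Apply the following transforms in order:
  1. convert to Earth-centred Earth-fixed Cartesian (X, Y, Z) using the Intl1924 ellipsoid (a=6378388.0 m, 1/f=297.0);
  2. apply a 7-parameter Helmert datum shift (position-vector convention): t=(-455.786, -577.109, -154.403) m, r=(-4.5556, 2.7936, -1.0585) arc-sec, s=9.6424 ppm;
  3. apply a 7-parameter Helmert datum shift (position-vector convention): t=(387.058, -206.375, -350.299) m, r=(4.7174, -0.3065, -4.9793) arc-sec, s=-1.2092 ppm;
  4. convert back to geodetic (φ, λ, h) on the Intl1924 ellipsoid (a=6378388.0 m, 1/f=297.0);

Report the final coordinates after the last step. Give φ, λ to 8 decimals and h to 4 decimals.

φ=10.62431826°, λ=11.29459065°, h=-8.7867 m

start: φ=10.629108°, λ=11.303199°, h=247.698 m
→ ECEF (a=6378388.000, f=1/297.0): X=6148293.7476, Y=1228907.3095, Z=1168768.1965
→ Helmert 7p (PV): X=6147919.3821, Y=1228336.3122, Z=1168514.6494
→ Helmert 7p (PV): X=6148326.9221, Y=1227953.3147, Z=1168200.1657
→ geod (Bowring, a=6378388.000): φ=10.62431826°, λ=11.29459065°, h=-8.7867 m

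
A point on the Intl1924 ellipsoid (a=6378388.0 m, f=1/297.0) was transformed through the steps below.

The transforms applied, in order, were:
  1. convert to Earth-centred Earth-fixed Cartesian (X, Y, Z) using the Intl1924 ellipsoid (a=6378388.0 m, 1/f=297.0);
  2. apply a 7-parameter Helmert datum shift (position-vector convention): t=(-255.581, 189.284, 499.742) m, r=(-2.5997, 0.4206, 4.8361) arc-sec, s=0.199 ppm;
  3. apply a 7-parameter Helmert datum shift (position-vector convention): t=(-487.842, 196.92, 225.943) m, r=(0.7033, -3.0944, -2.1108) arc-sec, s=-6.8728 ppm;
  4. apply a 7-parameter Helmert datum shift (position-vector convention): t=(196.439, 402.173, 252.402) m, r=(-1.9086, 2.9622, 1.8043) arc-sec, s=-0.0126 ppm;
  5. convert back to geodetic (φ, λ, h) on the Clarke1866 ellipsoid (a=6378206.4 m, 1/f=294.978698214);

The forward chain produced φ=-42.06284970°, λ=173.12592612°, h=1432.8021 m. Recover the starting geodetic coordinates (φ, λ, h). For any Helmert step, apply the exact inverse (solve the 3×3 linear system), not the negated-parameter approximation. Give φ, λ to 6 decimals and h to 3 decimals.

start: φ=-42.062850°, λ=173.125926°, h=1432.802 m
→ ECEF (a=6378206.400, f=1/294.978698214): X=-4709421.2606, Y=567740.5088, Z=-4251548.4851
→ Helmert⁻¹: X=-4709551.7337, Y=567418.8828, Z=-4251863.3248
→ Helmert⁻¹: X=-4709165.8500, Y=567163.1721, Z=-4252049.7784
→ Helmert⁻¹: X=-4708887.3633, Y=567137.7781, Z=-4252551.1281
→ geod (Bowring, a=6378388.000): φ=-42.07186900°, λ=173.13238300°, h=1410.2900 m

φ=-42.071869°, λ=173.132383°, h=1410.290 m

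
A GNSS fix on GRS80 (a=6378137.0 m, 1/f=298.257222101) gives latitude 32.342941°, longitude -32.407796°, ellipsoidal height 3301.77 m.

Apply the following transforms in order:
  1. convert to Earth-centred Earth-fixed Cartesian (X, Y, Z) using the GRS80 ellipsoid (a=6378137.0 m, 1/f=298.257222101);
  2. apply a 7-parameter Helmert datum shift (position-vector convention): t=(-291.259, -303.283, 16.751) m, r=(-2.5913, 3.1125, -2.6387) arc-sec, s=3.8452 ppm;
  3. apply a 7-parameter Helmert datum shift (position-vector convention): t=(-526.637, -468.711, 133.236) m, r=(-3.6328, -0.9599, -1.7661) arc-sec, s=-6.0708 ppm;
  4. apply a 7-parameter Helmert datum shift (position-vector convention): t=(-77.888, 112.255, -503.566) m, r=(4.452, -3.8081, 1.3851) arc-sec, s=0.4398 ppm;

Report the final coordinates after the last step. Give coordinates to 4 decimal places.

X=4555132.4380 m, Y=-2892954.5497 m, Z=3394089.2150 m

start: φ=32.342941°, λ=-32.407796°, h=3301.770 m
→ ECEF (a=6378137.000, f=1/298.257222101): X=4556105.9440, Y=-2892262.4312, Z=3394387.4675
→ Helmert 7p (PV): X=4555846.4248, Y=-2892592.4772, Z=3394384.8550
→ Helmert 7p (PV): X=4555251.5667, Y=-2893022.8535, Z=3394569.6309
→ Helmert 7p (PV): X=4555132.4380, Y=-2892954.5497, Z=3394089.2150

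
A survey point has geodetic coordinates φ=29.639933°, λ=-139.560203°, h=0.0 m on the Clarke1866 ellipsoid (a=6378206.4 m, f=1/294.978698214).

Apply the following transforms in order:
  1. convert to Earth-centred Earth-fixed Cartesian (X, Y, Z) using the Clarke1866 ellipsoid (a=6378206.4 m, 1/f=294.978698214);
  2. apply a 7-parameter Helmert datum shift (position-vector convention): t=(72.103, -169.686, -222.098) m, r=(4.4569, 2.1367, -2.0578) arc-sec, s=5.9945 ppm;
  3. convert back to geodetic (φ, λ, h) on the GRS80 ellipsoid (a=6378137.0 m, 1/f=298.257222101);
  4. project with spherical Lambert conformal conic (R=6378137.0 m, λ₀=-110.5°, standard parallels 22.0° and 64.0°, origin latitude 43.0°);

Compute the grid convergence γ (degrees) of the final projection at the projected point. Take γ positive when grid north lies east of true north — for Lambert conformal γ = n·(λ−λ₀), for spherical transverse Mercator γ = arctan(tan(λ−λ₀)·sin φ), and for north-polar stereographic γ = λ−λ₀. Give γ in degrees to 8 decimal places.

start: φ=29.639933°, λ=-139.560203°, h=0.000 m
→ ECEF (a=6378206.400, f=1/294.978698214): X=-4222679.8335, Y=-3598842.6794, Z=3135573.5559
→ Helmert 7p (PV): X=-4222636.4657, Y=-3599059.5637, Z=3135336.2341
→ geod (Bowring, a=6378137.000): φ=29.63574976°, λ=-139.55820790°, h=-12.4014 m
→ into lcc (λ₀=-110.5°): φ=29.63574976°, λ−λ₀=-29.05820790°
convergence γ = -20.30252508°

-20.30252508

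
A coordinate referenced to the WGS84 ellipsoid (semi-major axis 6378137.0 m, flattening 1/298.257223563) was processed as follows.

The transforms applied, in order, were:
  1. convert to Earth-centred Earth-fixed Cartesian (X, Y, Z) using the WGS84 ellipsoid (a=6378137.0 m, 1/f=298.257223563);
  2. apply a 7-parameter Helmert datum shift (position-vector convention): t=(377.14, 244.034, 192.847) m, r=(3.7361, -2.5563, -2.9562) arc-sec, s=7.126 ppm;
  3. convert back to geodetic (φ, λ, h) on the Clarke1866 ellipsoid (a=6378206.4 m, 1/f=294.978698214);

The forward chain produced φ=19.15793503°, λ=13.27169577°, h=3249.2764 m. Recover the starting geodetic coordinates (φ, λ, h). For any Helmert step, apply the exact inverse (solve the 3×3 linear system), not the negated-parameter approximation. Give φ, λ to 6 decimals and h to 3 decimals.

φ=19.155282°, λ=13.271375°, h=2784.519 m

start: φ=19.157935°, λ=13.271696°, h=3249.276 m
→ ECEF (a=6378206.400, f=1/294.978698214): X=5869179.2622, Y=1384354.1382, Z=2080813.1915
→ Helmert⁻¹: X=5868766.2470, Y=1384222.0372, Z=2080507.7121
→ geod (Bowring, a=6378137.000): φ=19.15528200°, λ=13.27137500°, h=2784.5190 m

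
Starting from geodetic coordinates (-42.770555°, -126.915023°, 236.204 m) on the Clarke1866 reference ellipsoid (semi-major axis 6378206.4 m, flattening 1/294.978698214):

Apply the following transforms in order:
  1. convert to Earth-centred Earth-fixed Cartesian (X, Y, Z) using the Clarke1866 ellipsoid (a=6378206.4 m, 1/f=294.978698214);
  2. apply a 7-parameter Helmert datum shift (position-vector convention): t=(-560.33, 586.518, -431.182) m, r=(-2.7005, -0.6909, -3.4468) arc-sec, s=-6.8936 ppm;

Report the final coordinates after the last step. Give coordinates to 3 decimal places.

start: φ=-42.770555°, λ=-126.915023°, h=236.204 m
→ ECEF (a=6378206.400, f=1/294.978698214): X=-2816716.5882, Y=-3749466.3401, Z=-4308784.4990
→ Helmert 7p (PV): X=-2817305.7236, Y=-3748863.3181, Z=-4309146.3235

X=-2817305.724 m, Y=-3748863.318 m, Z=-4309146.324 m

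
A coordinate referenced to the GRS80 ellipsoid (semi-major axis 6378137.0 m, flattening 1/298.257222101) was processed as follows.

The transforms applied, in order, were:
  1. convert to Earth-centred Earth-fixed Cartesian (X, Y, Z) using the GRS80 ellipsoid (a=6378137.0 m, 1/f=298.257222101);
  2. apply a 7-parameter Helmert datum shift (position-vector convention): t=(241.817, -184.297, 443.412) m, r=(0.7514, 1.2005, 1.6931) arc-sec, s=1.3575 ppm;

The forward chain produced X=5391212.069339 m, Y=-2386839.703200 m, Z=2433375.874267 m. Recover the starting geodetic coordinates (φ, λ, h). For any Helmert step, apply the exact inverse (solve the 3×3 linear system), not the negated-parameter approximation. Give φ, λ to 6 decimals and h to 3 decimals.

start: X=5391212.0693, Y=-2386839.7032, Z=2433375.8743 m
→ Helmert⁻¹: X=5390929.1829, Y=-2386687.5541, Z=2432969.2302
→ geod (Bowring, a=6378137.000): φ=22.56061800°, λ=-23.88006700°, h=2898.1310 m

φ=22.560618°, λ=-23.880067°, h=2898.131 m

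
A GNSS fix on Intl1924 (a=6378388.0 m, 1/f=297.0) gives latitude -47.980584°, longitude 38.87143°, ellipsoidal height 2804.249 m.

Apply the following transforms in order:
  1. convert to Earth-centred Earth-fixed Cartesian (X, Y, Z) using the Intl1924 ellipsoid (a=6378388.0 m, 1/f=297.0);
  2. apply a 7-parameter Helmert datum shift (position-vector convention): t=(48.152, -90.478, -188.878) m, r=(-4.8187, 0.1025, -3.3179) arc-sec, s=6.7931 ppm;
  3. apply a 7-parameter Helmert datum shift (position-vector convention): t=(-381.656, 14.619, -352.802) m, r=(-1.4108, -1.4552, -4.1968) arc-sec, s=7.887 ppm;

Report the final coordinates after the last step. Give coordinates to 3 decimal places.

start: φ=-47.980584°, λ=38.871430°, h=2804.249 m
→ ECEF (a=6378388.000, f=1/297.0): X=3331753.9925, Y=2685644.6416, Z=-4717603.0351
→ Helmert 7p (PV): X=3331865.6337, Y=2685408.6016, Z=-4717888.3576
→ Helmert 7p (PV): X=3331598.1807, Y=2685344.3382, Z=-4718273.2307

X=3331598.181 m, Y=2685344.338 m, Z=-4718273.231 m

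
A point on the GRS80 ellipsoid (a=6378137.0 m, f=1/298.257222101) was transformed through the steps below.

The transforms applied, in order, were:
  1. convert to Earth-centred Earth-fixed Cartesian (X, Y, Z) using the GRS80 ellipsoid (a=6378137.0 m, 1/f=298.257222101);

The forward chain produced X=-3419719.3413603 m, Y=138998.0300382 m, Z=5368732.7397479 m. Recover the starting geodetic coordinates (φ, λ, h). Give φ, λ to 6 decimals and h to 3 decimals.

φ=57.656761°, λ=177.672435°, h=3964.941 m

start: X=-3419719.3414, Y=138998.0300, Z=5368732.7397 m
→ geod (Bowring, a=6378137.000): φ=57.65676100°, λ=177.67243500°, h=3964.9410 m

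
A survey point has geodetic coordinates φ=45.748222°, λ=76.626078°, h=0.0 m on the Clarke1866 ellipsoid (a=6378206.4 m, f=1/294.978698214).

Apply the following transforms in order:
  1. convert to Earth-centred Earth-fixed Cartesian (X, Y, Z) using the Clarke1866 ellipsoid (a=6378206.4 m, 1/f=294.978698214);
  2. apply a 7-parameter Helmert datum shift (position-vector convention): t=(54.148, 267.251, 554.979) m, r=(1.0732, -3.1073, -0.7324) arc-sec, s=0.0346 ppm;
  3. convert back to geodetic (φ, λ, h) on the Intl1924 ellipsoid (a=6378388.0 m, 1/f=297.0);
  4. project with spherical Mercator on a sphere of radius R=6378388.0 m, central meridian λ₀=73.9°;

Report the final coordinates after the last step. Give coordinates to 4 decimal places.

start: φ=45.748222°, λ=76.626078°, h=0.000 m
→ ECEF (a=6378206.400, f=1/294.978698214): X=1031283.5377, Y=4337631.6487, Z=4545559.9167
→ Helmert 7p (PV): X=1031284.6462, Y=4337871.7372, Z=4546153.1577
→ geod (Bowring, a=6378388.000): φ=45.74912138°, λ=76.62677776°, h=331.4379 m
→ merc (R=6378388.0, λ₀=73.9°): E=303555.4567, N=5740462.3861

E=303555.4567 m, N=5740462.3861 m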